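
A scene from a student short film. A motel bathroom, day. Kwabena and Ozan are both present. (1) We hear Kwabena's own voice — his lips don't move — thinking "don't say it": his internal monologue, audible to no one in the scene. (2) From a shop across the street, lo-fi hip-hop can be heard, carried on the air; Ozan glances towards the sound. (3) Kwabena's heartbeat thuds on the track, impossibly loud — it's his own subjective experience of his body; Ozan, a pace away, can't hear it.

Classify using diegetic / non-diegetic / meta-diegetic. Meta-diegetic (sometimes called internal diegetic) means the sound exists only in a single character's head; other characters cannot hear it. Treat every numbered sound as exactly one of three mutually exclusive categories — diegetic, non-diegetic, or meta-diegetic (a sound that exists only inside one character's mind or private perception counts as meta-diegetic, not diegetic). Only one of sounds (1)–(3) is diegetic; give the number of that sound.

(1) Kwabena's thought-voice: a private mental sound no other character can hear → meta-diegetic.
(2) is diegetic: it's coming from a shop across the street — a location within the story world — and Ozan reacts.
(3) is meta-diegetic: a subjective body sound — Kwabena's private perception, inaudible to Ozan.
Only (2) is diegetic.

2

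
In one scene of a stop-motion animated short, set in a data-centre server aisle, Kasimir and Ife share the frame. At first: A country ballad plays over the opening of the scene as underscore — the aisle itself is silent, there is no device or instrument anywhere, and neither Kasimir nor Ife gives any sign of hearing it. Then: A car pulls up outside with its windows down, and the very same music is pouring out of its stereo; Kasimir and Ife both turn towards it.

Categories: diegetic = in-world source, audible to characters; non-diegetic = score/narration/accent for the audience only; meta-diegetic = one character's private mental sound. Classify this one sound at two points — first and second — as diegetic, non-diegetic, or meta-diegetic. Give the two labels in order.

non-diegetic, diegetic

First: no in-world source exists and no character can hear it — underscore → non-diegetic.
Second: the car stereo is now a real source in the story world and the characters hear it → diegetic.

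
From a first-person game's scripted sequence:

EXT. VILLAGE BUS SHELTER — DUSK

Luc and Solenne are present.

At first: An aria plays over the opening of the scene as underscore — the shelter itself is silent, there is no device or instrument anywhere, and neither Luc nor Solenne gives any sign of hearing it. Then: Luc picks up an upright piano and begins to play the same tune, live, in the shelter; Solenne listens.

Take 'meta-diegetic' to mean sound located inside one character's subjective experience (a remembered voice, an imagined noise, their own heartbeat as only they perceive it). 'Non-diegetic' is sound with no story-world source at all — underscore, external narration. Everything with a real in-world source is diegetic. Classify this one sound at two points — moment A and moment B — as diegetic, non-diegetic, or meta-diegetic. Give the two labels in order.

Moment A: no in-world source exists and no character can hear it — underscore → non-diegetic.
Moment B: an upright piano is now a real source in the story world and the characters hear it → diegetic.

non-diegetic, diegetic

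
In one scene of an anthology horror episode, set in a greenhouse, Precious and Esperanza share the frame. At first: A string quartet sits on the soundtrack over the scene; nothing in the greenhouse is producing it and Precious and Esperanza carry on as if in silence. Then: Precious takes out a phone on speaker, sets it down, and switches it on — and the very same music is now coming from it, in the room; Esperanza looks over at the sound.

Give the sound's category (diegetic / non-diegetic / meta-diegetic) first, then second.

First: no in-world source exists and no character can hear it — underscore → non-diegetic.
Second: a phone on speaker is now a real source in the story world and the characters hear it → diegetic.

non-diegetic, diegetic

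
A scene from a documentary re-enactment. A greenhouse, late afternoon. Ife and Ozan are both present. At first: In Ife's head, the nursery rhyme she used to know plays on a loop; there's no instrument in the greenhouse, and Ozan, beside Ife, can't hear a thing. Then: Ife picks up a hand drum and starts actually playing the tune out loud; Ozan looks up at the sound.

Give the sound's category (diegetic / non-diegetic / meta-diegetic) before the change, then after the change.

meta-diegetic, diegetic

Before the change: the tune exists only as Ife's private memory; Ozan can't hear it → meta-diegetic.
After the change: Ife is now producing it live on a hand drum, in the room, and Ozan hears it → diegetic.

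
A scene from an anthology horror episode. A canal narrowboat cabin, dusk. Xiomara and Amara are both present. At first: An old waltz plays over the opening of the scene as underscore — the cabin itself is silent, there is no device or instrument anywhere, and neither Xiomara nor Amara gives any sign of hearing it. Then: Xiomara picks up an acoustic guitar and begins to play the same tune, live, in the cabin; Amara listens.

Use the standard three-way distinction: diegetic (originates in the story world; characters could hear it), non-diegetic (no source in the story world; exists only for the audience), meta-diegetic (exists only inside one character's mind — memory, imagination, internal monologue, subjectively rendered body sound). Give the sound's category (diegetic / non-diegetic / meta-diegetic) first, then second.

First: no in-world source exists and no character can hear it — underscore → non-diegetic.
Second: an acoustic guitar is now a real source in the story world and the characters hear it → diegetic.

non-diegetic, diegetic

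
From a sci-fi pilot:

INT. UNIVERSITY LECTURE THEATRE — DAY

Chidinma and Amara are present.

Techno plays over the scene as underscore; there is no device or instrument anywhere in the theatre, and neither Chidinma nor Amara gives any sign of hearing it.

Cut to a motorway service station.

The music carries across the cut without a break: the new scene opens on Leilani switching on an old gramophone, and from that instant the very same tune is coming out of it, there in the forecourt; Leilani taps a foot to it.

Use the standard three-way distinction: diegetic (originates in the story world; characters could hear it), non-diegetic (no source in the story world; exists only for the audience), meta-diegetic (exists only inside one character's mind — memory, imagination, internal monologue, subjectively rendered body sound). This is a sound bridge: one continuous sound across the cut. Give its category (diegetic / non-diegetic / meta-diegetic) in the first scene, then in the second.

non-diegetic, diegetic

Scene one: there's no in-world source anywhere and no character hears it — underscore for the audience only → non-diegetic.
Scene two: once Leilani turns on an old gramophone, the music has a real source in the story world and Leilani reacts to it → diegetic.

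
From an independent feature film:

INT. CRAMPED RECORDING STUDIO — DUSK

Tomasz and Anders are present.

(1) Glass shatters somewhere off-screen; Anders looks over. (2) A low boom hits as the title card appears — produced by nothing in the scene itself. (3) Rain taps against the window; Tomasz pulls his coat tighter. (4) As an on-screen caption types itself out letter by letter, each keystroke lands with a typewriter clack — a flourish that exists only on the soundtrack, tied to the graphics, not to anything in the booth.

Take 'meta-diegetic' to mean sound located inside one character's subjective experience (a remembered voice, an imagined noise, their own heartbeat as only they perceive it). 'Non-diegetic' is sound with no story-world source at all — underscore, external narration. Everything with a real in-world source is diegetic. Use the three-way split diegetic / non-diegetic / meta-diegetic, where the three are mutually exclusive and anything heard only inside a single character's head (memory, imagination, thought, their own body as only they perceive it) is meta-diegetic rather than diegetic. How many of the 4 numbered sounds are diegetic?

2

Sound (1): the sound comes from glass physically present in the location, so diegetic.
(2) is non-diegetic: it's a sound-design accent with no in-world source; no one in the scene can hear it.
(3) ambient/room sound belonging to the story's physical space → diegetic.
Sound (4): sound married to a title/caption — outside the diegesis by definition, so non-diegetic.
So 2 of the 4 are diegetic: (1), (3).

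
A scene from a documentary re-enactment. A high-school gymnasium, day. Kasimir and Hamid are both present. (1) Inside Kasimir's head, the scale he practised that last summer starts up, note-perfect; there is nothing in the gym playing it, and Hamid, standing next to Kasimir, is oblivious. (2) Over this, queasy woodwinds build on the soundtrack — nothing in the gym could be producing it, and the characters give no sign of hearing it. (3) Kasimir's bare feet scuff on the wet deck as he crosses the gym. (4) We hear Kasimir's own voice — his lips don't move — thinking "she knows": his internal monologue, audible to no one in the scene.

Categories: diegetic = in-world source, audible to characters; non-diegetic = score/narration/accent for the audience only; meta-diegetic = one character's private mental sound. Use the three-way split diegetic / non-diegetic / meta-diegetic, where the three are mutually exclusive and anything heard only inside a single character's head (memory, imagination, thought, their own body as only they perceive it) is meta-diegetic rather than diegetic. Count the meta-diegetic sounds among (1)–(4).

(1) is meta-diegetic: it lives in Kasimir's subjectivity, not in the gym.
Sound (2): score with no on-screen or off-screen source; it exists for the audience alone, so non-diegetic.
(3) is diegetic: Kasimir's footsteps are produced in the story world.
(4) Kasimir's thought-voice: a private mental sound no other character can hear → meta-diegetic.
So 2 of the 4 are meta-diegetic: (1), (4).

2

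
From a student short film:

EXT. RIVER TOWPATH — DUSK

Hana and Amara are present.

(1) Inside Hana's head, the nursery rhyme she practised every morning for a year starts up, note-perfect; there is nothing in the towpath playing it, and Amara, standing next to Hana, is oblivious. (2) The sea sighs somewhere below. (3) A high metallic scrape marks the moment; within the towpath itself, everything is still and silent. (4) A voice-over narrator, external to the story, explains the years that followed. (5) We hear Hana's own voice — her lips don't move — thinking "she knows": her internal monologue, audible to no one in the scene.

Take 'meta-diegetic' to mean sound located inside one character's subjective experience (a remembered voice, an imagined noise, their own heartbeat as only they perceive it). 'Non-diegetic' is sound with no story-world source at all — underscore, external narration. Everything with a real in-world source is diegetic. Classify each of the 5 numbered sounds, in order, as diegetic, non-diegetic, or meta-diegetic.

meta-diegetic, diegetic, non-diegetic, non-diegetic, meta-diegetic

Sound (1): remembered music, private to Hana — Amara is oblivious because it isn't in the room, so meta-diegetic.
(2) ambient/room sound belonging to the story's physical space → diegetic.
(3) nothing in the scene produces it; it's an accent added for the audience → non-diegetic.
(4) commentary laid over the scene from outside the fiction → non-diegetic.
Sound (5): internal monologue — inside Hana's mind, not spoken into the scene, so meta-diegetic.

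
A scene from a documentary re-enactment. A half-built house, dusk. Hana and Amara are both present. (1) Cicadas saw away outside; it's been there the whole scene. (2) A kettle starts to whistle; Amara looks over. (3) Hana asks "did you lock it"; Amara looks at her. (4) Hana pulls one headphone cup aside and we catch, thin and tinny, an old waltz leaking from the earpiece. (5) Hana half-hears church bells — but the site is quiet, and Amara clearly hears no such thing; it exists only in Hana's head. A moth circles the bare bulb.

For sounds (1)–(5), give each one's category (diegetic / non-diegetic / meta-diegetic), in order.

(1) is diegetic: it's the actual ambient sound of the location.
(2) an in-world source (a kettle); characters could hear it → diegetic.
Sound (3): Hana is a character speaking aloud in the scene, so diegetic.
(4) the earpiece is a real device on Hana's head — source music → diegetic.
Sound (5): subjective to Hana: the site is silent and Amara hears nothing, so meta-diegetic.

diegetic, diegetic, diegetic, diegetic, meta-diegetic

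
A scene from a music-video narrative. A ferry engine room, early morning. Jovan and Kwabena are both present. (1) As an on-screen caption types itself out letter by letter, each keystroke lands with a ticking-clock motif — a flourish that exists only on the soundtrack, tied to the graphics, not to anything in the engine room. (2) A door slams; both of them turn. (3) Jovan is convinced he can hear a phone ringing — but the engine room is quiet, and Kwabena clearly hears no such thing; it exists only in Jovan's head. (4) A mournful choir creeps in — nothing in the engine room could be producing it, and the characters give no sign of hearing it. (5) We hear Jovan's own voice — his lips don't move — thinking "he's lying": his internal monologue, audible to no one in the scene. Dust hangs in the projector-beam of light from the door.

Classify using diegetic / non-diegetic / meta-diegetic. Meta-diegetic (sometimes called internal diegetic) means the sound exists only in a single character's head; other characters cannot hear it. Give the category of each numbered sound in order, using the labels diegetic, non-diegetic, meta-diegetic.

non-diegetic, diegetic, meta-diegetic, non-diegetic, meta-diegetic

(1) is non-diegetic: the caption isn't part of the story world, so neither is the sound tied to it.
(2) a door is a real object/event in the scene's world → diegetic.
(3) subjective to Jovan: the engine room is silent and Kwabena hears nothing → meta-diegetic.
Sound (4): nothing in the engine room produces it and the characters don't hear it — pure soundtrack, so non-diegetic.
(5) internal monologue — inside Jovan's mind, not spoken into the scene → meta-diegetic.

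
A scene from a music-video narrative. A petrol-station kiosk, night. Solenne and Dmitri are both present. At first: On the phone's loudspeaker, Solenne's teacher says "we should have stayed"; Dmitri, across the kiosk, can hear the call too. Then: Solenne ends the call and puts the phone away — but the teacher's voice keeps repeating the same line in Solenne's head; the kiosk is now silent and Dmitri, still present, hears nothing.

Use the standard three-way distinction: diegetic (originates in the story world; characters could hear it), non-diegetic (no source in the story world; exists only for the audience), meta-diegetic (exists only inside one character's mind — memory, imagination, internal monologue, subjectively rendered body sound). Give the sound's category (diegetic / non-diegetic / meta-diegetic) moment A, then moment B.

Moment A: the loudspeaker is an in-world source; both Solenne and Dmitri hear the call → diegetic.
Moment B: with the phone off, the voice continues only as Solenne's private mental replay — Dmitri can't hear it → meta-diegetic.

diegetic, meta-diegetic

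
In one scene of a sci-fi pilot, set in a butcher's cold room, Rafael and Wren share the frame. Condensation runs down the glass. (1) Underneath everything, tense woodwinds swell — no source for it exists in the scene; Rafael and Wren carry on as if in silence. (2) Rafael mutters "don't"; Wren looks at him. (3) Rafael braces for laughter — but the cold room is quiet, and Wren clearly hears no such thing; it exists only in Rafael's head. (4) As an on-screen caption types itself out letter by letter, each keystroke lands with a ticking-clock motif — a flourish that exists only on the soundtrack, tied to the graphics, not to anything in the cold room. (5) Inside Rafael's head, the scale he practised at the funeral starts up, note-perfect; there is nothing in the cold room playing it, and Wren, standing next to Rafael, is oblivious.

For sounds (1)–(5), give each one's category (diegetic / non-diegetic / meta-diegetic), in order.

Sound (1): nothing in the cold room produces it and the characters don't hear it — pure soundtrack, so non-diegetic.
(2) is diegetic: Rafael is a character speaking aloud in the scene.
(3) is meta-diegetic: the sound is imagined by Rafael; nothing in the story world is producing it and Wren can't hear it.
Sound (4): it accompanies on-screen graphics, not anything inside the story world, so non-diegetic.
(5) is meta-diegetic: remembered music, private to Rafael — Wren is oblivious because it isn't in the room.

non-diegetic, diegetic, meta-diegetic, non-diegetic, meta-diegetic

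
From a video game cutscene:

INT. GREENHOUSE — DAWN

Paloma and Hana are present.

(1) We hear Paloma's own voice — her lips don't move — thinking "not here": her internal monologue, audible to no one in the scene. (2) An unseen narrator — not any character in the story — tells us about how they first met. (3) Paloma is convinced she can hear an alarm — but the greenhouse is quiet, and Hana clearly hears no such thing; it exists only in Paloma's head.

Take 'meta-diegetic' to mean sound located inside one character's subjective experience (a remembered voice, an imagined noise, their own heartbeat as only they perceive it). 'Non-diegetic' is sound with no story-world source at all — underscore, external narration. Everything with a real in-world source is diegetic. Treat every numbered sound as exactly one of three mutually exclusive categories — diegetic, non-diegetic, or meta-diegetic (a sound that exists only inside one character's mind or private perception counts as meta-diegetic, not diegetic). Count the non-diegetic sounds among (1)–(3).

1

(1) is meta-diegetic: it's Paloma's unspoken thought, heard only by the audience via her subjectivity.
Sound (2): external voice-over — not a character, not heard by anyone in the scene, so non-diegetic.
Sound (3): Paloma alone 'hears' it — an imagined sound, not present in the space, so meta-diegetic.
Non-diegetic: (2) — that's 1.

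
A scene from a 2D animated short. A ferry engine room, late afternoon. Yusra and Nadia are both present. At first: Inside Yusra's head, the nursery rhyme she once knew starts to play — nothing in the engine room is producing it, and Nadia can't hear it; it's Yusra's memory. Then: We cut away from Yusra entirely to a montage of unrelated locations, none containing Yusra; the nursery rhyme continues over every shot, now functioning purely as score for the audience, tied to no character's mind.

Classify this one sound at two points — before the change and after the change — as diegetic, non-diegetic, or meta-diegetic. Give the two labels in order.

Before the change: the music lives inside Yusra's mind alone; Nadia can't hear it → meta-diegetic.
After the change: once it plays over shots Yusra isn't in, detached from any character's subjectivity, it's conventional underscore → non-diegetic.

meta-diegetic, non-diegetic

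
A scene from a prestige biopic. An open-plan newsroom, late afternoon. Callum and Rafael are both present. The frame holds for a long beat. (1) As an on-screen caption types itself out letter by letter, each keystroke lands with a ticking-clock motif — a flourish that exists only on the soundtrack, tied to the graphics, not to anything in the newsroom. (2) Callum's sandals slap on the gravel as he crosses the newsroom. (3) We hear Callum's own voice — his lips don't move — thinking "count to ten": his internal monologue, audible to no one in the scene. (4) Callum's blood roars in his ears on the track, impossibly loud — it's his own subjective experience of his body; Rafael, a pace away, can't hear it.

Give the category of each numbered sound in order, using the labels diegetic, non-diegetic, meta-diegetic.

(1) the caption isn't part of the story world, so neither is the sound tied to it → non-diegetic.
(2) a character's body making contact with the set — an in-world sound → diegetic.
(3) is meta-diegetic: it's Callum's unspoken thought, heard only by the audience via his subjectivity.
(4) is meta-diegetic: a subjective body sound — Callum's private perception, inaudible to Rafael.

non-diegetic, diegetic, meta-diegetic, meta-diegetic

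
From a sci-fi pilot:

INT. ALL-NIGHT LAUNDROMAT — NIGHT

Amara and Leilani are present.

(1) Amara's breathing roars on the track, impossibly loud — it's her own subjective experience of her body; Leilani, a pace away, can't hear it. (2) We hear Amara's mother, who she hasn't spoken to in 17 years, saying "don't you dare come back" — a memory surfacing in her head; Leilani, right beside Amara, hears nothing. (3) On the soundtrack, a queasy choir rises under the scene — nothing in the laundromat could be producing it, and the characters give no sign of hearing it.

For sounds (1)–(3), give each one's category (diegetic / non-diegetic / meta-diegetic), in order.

Sound (1): it's Amara's internal bodily sensation rendered as sound; only Amara 'hears' it, so meta-diegetic.
(2) is meta-diegetic: it's Amara's recollection rendered as sound; the other character can't hear it.
Sound (3): nothing in the laundromat produces it and the characters don't hear it — pure soundtrack, so non-diegetic.

meta-diegetic, meta-diegetic, non-diegetic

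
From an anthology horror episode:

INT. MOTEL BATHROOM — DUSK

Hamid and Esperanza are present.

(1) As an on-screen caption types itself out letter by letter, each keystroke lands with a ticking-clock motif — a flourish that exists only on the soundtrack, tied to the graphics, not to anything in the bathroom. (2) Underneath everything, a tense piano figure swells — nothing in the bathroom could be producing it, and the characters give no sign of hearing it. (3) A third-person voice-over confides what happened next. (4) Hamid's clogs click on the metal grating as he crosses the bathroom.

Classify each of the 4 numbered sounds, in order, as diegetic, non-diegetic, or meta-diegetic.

non-diegetic, non-diegetic, non-diegetic, diegetic

(1) is non-diegetic: the caption isn't part of the story world, so neither is the sound tied to it.
(2) is non-diegetic: score with no on-screen or off-screen source; it exists for the audience alone.
(3) the narrator exists outside the story world, addressing only the audience → non-diegetic.
(4) Hamid's footsteps are produced in the story world → diegetic.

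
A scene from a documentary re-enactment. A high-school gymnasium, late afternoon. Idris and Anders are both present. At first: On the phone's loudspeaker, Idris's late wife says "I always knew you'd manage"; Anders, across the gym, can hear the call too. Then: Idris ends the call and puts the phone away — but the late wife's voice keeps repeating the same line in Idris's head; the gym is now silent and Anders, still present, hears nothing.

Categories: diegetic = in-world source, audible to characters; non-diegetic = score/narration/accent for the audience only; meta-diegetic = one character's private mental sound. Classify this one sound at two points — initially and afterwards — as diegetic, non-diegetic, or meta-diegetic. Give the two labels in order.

diegetic, meta-diegetic

Initially: the loudspeaker is an in-world source; both Idris and Anders hear the call → diegetic.
Afterwards: with the phone off, the voice continues only as Idris's private mental replay — Anders can't hear it → meta-diegetic.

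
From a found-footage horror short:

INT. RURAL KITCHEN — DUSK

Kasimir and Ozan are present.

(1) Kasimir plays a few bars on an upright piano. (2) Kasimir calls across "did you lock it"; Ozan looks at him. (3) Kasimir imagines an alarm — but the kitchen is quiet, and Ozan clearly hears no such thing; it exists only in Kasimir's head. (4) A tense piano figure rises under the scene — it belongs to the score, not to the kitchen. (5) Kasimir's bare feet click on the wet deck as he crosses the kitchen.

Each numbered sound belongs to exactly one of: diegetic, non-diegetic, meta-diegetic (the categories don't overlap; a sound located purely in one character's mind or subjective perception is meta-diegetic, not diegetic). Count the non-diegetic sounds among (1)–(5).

(1) a character is playing an upright piano on screen → diegetic.
(2) on-screen dialogue — Kasimir speaks and Ozan is there to hear → diegetic.
(3) is meta-diegetic: the sound is imagined by Kasimir; nothing in the story world is producing it and Ozan can't hear it.
Sound (4): score with no on-screen or off-screen source; it exists for the audience alone, so non-diegetic.
(5) Kasimir's footsteps are produced in the story world → diegetic.
So 1 of the 5 is non-diegetic: (4).

1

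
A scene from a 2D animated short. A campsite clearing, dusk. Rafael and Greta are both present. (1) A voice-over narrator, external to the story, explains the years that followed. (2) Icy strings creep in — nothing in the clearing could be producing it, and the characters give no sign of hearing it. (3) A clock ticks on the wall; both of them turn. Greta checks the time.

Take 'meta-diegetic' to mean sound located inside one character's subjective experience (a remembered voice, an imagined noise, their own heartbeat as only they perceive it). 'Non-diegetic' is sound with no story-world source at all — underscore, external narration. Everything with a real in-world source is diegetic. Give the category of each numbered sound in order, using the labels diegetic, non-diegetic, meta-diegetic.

(1) is non-diegetic: the narrator exists outside the story world, addressing only the audience.
(2) is non-diegetic: score with no on-screen or off-screen source; it exists for the audience alone.
Sound (3): an in-world source (a clock); characters could hear it, so diegetic.

non-diegetic, non-diegetic, diegetic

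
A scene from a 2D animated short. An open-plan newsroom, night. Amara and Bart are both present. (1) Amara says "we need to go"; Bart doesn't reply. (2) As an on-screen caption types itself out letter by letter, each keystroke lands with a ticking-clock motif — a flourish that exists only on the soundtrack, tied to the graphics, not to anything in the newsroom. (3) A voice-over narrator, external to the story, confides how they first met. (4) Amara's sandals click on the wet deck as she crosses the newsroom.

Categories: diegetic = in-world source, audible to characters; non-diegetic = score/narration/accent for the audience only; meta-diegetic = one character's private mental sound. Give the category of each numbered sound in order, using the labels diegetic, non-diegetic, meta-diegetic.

diegetic, non-diegetic, non-diegetic, diegetic

(1) Amara is a character speaking aloud in the scene → diegetic.
(2) the caption isn't part of the story world, so neither is the sound tied to it → non-diegetic.
(3) is non-diegetic: commentary laid over the scene from outside the fiction.
(4) it's the physical sound of Amara moving in the space → diegetic.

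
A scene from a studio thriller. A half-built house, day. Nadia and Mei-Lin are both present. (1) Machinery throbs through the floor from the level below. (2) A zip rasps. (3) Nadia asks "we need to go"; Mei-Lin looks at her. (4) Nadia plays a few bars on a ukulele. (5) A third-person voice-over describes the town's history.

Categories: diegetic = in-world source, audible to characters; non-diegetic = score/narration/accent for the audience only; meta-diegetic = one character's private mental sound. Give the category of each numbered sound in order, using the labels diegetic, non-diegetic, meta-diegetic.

diegetic, diegetic, diegetic, diegetic, non-diegetic

(1) it's the actual ambient sound of the location → diegetic.
(2) is diegetic: a zip is a real object/event in the scene's world.
(3) is diegetic: spoken by a character present in the story world.
(4) Nadia is producing the music live, in the story world → diegetic.
Sound (5): commentary laid over the scene from outside the fiction, so non-diegetic.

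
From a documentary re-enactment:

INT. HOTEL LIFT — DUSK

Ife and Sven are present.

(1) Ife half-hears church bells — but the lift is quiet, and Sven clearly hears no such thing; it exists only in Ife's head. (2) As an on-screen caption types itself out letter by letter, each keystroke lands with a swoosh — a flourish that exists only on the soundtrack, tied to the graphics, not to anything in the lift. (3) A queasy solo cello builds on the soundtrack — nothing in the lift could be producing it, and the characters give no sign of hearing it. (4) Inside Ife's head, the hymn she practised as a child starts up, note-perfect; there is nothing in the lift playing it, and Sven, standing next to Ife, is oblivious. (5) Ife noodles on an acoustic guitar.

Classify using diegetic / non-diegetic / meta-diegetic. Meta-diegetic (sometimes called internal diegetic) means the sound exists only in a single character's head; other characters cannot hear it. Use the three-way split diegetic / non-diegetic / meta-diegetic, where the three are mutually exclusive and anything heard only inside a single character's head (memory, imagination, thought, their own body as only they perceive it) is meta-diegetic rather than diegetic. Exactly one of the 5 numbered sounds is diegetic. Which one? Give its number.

Sound (1): Ife alone 'hears' it — an imagined sound, not present in the space, so meta-diegetic.
(2) sound married to a title/caption — outside the diegesis by definition → non-diegetic.
Sound (3): score with no on-screen or off-screen source; it exists for the audience alone, so non-diegetic.
(4) it lives in Ife's subjectivity, not in the lift → meta-diegetic.
Sound (5): a character is playing an acoustic guitar on screen, so diegetic.
Only (5) is diegetic.

5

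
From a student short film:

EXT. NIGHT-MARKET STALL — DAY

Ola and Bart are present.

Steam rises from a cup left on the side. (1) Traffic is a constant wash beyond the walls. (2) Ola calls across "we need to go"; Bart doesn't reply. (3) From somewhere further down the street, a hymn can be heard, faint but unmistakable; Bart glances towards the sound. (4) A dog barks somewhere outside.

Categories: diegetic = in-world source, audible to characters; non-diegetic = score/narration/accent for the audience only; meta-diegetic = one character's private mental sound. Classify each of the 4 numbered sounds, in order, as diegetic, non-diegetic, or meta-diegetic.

(1) traffic is part of the location's real environment → diegetic.
(2) spoken by a character present in the story world → diegetic.
(3) it's coming from somewhere further down the street — a location within the story world — and Bart reacts → diegetic.
(4) is diegetic: the sound comes from a dog physically present in the location.

diegetic, diegetic, diegetic, diegetic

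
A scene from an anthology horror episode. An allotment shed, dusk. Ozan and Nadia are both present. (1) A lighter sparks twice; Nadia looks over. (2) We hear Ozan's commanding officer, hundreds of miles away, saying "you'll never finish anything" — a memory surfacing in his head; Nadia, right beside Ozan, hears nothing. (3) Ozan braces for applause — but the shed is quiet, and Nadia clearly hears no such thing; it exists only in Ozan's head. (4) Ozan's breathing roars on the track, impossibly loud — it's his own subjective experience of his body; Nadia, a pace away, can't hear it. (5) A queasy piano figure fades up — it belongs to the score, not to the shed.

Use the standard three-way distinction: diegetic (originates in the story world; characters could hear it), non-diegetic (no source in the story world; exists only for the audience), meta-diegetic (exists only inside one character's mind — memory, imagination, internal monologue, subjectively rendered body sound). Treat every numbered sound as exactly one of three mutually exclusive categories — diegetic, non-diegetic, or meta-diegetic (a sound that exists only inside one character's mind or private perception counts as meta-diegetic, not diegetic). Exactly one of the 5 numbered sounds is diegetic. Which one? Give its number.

1

Sound (1): an in-world source (a lighter); characters could hear it, so diegetic.
Sound (2): a remembered line, private to Ozan — not present in the room, not audible to Nadia, so meta-diegetic.
Sound (3): Ozan alone 'hears' it — an imagined sound, not present in the space, so meta-diegetic.
(4) is meta-diegetic: it's Ozan's internal bodily sensation rendered as sound; only Ozan 'hears' it.
Sound (5): nothing in the shed produces it and the characters don't hear it — pure soundtrack, so non-diegetic.
Only (1) is diegetic.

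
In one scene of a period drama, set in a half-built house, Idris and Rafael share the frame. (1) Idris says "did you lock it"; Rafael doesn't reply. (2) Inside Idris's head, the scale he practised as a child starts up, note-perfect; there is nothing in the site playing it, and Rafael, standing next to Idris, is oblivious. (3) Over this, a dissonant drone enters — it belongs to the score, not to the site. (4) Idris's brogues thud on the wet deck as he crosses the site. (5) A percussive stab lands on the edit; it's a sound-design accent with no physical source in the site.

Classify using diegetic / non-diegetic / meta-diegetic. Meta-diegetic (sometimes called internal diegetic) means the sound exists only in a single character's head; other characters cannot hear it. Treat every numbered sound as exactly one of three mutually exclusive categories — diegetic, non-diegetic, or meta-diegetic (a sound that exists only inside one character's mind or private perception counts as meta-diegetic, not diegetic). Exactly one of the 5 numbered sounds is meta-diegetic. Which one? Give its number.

2

Sound (1): Idris is a character speaking aloud in the scene, so diegetic.
(2) is meta-diegetic: the music is a memory playing inside Idris's mind alone; no real-world source, Rafael can't hear it.
(3) is non-diegetic: it has no source in the story world and no character can hear it — it's underscore.
(4) a character's body making contact with the set — an in-world sound → diegetic.
(5) nothing in the scene produces it; it's an accent added for the audience → non-diegetic.
Only (2) is meta-diegetic.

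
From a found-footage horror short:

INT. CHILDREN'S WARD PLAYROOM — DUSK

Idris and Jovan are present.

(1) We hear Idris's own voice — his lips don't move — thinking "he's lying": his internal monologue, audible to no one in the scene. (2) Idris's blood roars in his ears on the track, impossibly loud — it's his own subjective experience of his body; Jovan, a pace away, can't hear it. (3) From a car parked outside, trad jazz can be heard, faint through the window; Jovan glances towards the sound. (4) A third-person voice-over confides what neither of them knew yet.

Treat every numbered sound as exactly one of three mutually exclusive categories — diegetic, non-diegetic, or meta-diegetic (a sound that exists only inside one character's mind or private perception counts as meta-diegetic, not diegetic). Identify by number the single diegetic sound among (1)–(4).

(1) it's Idris's unspoken thought, heard only by the audience via his subjectivity → meta-diegetic.
Sound (2): point-of-audition from inside Idris's body; not a sound in the room, so meta-diegetic.
(3) off-screen diegetic: the source is out of frame but still in the story's space → diegetic.
(4) the narrator exists outside the story world, addressing only the audience → non-diegetic.
Only (3) is diegetic.

3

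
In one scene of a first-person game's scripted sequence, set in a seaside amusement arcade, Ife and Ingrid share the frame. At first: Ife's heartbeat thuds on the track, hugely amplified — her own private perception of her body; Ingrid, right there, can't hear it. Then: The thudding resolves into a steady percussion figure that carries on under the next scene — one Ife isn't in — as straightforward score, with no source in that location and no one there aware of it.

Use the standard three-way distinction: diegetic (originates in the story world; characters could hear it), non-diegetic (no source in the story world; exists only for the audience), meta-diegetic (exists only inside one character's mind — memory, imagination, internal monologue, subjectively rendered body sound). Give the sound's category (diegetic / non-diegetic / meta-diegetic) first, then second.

meta-diegetic, non-diegetic

First: it's Ife's subjective body sound, inaudible to Ingrid → meta-diegetic.
Second: detached from Ife and playing as sourceless score over a scene she isn't in — for the audience only → non-diegetic.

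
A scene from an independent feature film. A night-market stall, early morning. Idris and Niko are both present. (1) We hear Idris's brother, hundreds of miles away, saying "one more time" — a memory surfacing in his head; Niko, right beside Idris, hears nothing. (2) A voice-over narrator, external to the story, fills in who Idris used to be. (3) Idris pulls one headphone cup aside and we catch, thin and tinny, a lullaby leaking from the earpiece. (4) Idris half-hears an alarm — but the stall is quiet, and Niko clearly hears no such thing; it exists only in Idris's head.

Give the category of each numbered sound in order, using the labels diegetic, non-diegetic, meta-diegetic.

meta-diegetic, non-diegetic, diegetic, meta-diegetic

(1) is meta-diegetic: a remembered line, private to Idris — not present in the room, not audible to Niko.
(2) is non-diegetic: external voice-over — not a character, not heard by anyone in the scene.
(3) it's leaking from a physical pair of headphones in the scene → diegetic.
(4) is meta-diegetic: subjective to Idris: the stall is silent and Niko hears nothing.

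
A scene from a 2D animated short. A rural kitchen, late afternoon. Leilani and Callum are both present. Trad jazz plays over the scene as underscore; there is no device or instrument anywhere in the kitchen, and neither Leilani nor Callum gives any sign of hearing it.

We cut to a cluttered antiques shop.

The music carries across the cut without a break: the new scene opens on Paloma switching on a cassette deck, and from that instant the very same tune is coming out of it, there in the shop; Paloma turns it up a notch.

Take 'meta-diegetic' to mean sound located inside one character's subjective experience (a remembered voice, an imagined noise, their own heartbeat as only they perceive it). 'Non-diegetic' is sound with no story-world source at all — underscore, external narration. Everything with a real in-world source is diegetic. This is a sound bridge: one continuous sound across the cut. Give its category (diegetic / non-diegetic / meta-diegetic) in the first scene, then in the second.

Scene one: there's no in-world source anywhere and no character hears it — underscore for the audience only → non-diegetic.
Scene two: once Paloma turns on a cassette deck, the music has a real source in the story world and Paloma reacts to it → diegetic.

non-diegetic, diegetic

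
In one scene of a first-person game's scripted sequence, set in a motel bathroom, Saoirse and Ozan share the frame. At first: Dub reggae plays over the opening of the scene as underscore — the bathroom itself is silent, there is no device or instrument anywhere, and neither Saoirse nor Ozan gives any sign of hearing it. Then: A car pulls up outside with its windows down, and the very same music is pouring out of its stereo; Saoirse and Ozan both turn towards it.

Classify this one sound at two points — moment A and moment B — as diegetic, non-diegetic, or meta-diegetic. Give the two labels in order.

non-diegetic, diegetic

Moment A: no in-world source exists and no character can hear it — underscore → non-diegetic.
Moment B: the car stereo is now a real source in the story world and the characters hear it → diegetic.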